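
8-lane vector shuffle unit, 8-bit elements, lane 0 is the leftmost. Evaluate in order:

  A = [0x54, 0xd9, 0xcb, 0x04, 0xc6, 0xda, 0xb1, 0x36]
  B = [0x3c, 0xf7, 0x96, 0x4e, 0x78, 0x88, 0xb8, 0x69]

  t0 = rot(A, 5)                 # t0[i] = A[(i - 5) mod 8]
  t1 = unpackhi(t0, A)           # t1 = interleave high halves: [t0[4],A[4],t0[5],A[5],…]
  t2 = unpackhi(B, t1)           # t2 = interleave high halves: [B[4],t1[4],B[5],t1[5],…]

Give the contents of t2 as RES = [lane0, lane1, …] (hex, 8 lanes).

RES = [0x78, 0xd9, 0x88, 0xb1, 0xb8, 0xcb, 0x69, 0x36]

  t0: 04 c6 da b1 36 54 d9 cb
  t1: 36 c6 54 da d9 b1 cb 36
  t2: 78 d9 88 b1 b8 cb 69 36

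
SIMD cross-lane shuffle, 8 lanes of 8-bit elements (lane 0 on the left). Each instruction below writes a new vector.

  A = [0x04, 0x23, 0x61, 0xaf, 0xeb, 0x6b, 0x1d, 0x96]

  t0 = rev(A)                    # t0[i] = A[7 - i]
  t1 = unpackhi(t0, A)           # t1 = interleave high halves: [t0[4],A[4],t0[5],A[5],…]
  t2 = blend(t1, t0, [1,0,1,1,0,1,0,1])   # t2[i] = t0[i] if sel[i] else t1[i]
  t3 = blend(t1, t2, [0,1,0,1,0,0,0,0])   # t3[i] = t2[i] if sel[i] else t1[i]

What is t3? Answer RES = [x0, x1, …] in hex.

t0 = [0x96, 0x1d, 0x6b, 0xeb, 0xaf, 0x61, 0x23, 0x04]
t1 = [0xaf, 0xeb, 0x61, 0x6b, 0x23, 0x1d, 0x04, 0x96]
t2 = [0x96, 0xeb, 0x6b, 0xeb, 0x23, 0x61, 0x04, 0x04]
t3 = [0xaf, 0xeb, 0x61, 0xeb, 0x23, 0x1d, 0x04, 0x96]

RES = [0xaf, 0xeb, 0x61, 0xeb, 0x23, 0x1d, 0x04, 0x96]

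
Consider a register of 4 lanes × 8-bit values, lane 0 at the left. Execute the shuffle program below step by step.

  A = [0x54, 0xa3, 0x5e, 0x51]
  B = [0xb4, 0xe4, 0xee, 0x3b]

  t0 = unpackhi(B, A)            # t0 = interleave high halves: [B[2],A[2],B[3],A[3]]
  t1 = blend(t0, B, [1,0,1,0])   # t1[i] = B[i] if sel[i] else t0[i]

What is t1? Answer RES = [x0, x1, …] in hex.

RES = [0xb4, 0x5e, 0xee, 0x51]

  t0: ee 5e 3b 51
  t1: b4 5e ee 51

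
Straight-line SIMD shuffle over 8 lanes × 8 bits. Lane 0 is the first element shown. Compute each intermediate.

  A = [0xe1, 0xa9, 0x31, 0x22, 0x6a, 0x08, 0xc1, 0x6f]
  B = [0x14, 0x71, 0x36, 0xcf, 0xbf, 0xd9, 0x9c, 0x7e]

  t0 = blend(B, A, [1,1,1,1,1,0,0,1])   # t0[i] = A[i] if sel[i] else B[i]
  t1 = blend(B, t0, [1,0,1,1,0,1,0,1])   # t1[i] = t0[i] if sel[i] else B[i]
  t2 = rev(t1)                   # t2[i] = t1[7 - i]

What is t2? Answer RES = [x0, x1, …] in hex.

→ t0 |e1|a9|31|22|6a|d9|9c|6f|
→ t1 |e1|71|31|22|bf|d9|9c|6f|
→ t2 |6f|9c|d9|bf|22|31|71|e1|

RES = [0x6f, 0x9c, 0xd9, 0xbf, 0x22, 0x31, 0x71, 0xe1]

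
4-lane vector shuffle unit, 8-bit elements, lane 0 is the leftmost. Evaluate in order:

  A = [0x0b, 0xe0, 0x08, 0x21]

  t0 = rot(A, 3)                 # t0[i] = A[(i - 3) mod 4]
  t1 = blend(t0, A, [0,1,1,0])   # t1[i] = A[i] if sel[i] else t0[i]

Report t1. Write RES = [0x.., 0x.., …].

  t0: e0 08 21 0b
  t1: e0 e0 08 0b

RES = [0xe0, 0xe0, 0x08, 0x0b]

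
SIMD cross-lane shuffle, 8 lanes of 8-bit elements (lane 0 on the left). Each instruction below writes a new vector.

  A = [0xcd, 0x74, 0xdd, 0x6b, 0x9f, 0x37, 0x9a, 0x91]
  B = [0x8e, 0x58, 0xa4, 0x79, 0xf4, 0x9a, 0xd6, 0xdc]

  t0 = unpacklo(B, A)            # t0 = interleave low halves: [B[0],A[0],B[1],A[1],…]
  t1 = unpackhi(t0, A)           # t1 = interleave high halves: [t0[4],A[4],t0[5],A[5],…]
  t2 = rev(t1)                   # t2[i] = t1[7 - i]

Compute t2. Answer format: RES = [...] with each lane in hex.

RES = [ 0x91  0x6b  0x9a  0x79  0x37  0xdd  0x9f  0xa4 ]

  t0: 8e cd 58 74 a4 dd 79 6b
  t1: a4 9f dd 37 79 9a 6b 91
  t2: 91 6b 9a 79 37 dd 9f a4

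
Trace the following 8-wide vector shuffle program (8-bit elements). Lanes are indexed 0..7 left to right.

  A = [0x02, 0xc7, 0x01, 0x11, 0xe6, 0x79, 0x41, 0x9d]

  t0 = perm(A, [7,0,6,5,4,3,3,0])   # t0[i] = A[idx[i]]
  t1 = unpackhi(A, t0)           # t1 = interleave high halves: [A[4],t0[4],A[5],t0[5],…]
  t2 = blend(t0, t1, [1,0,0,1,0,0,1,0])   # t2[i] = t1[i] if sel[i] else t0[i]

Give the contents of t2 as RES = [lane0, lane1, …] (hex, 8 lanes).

→ t0 |9d|02|41|79|e6|11|11|02|
→ t1 |e6|e6|79|11|41|11|9d|02|
→ t2 |e6|02|41|11|e6|11|9d|02|

RES = [0xe6, 0x02, 0x41, 0x11, 0xe6, 0x11, 0x9d, 0x02]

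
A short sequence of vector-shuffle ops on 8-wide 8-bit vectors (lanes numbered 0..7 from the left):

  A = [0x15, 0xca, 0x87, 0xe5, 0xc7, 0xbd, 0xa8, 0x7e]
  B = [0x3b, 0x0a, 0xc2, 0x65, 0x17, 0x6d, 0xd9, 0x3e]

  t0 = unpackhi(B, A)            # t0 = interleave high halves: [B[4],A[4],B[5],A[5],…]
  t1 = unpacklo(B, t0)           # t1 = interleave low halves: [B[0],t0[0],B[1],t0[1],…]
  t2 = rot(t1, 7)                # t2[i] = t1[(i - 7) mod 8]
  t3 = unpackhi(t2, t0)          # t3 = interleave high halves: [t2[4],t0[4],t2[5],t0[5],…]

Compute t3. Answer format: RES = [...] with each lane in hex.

RES = [0x6d, 0xd9, 0x65, 0xa8, 0xbd, 0x3e, 0x3b, 0x7e]

t0 = [0x17, 0xc7, 0x6d, 0xbd, 0xd9, 0xa8, 0x3e, 0x7e]
t1 = [0x3b, 0x17, 0x0a, 0xc7, 0xc2, 0x6d, 0x65, 0xbd]
t2 = [0x17, 0x0a, 0xc7, 0xc2, 0x6d, 0x65, 0xbd, 0x3b]
t3 = [0x6d, 0xd9, 0x65, 0xa8, 0xbd, 0x3e, 0x3b, 0x7e]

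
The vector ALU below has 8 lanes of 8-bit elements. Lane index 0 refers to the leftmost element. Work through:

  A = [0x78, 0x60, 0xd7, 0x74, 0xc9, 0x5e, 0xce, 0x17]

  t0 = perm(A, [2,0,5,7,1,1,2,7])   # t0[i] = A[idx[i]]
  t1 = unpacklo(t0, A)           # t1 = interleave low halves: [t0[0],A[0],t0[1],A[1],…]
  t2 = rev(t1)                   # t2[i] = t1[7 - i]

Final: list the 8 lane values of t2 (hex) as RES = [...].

RES = [0x74, 0x17, 0xd7, 0x5e, 0x60, 0x78, 0x78, 0xd7]

  t0: d7 78 5e 17 60 60 d7 17
  t1: d7 78 78 60 5e d7 17 74
  t2: 74 17 d7 5e 60 78 78 d7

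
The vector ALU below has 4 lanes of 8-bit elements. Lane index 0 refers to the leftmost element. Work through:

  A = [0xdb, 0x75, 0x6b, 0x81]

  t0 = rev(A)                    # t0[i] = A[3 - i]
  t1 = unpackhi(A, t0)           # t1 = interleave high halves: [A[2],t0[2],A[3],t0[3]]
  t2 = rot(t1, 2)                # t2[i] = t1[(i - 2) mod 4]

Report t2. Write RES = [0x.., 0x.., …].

→ t0 |81|6b|75|db|
→ t1 |6b|75|81|db|
→ t2 |81|db|6b|75|

RES = [ 0x81  0xdb  0x6b  0x75 ]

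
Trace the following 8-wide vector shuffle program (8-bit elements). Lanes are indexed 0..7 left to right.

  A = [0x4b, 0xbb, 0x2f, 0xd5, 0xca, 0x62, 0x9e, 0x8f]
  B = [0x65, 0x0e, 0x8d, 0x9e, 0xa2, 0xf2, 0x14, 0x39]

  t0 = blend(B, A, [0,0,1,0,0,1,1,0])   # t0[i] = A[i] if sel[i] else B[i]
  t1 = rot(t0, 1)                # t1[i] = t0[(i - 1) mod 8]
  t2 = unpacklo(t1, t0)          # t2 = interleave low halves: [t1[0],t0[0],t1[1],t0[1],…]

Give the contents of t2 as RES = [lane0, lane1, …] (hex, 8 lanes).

RES = [ 0x39  0x65  0x65  0x0e  0x0e  0x2f  0x2f  0x9e ]

  t0: 65 0e 2f 9e a2 62 9e 39
  t1: 39 65 0e 2f 9e a2 62 9e
  t2: 39 65 65 0e 0e 2f 2f 9e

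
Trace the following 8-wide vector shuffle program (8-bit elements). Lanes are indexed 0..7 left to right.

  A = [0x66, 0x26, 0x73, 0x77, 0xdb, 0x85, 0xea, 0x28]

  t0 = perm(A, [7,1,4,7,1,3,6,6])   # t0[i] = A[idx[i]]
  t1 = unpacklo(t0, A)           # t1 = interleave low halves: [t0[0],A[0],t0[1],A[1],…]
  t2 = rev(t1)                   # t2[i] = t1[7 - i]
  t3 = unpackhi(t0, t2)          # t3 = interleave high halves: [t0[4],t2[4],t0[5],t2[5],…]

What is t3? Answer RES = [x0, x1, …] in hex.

  t0: 28 26 db 28 26 77 ea ea
  t1: 28 66 26 26 db 73 28 77
  t2: 77 28 73 db 26 26 66 28
  t3: 26 26 77 26 ea 66 ea 28

RES = [0x26, 0x26, 0x77, 0x26, 0xea, 0x66, 0xea, 0x28]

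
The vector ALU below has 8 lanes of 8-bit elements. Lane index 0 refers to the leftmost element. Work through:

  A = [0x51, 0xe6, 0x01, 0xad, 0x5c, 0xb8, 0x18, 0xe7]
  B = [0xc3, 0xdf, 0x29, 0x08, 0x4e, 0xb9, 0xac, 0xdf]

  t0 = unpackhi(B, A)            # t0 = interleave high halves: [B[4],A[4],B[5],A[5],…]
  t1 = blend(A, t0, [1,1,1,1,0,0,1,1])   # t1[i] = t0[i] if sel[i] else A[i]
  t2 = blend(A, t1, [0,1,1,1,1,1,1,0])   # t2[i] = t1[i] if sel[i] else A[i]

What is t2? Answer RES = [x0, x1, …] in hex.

RES = [0x51, 0x5c, 0xb9, 0xb8, 0x5c, 0xb8, 0xdf, 0xe7]

→ t0 |4e|5c|b9|b8|ac|18|df|e7|
→ t1 |4e|5c|b9|b8|5c|b8|df|e7|
→ t2 |51|5c|b9|b8|5c|b8|df|e7|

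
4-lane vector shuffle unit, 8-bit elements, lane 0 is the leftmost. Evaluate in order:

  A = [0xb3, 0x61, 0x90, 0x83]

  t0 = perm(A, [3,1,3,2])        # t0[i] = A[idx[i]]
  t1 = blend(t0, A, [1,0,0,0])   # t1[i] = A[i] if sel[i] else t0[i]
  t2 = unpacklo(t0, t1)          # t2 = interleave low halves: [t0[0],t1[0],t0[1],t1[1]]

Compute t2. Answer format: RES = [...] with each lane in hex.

RES = [ 0x83  0xb3  0x61  0x61 ]

→ t0 |83|61|83|90|
→ t1 |b3|61|83|90|
→ t2 |83|b3|61|61|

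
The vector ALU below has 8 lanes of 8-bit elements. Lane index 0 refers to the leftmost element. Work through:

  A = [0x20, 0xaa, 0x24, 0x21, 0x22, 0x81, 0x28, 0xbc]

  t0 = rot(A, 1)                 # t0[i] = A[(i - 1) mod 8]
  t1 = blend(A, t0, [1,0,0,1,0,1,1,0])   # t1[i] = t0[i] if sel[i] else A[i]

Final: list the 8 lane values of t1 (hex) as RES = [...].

  t0: bc 20 aa 24 21 22 81 28
  t1: bc aa 24 24 22 22 81 bc

RES = [ 0xbc  0xaa  0x24  0x24  0x22  0x22  0x81  0xbc ]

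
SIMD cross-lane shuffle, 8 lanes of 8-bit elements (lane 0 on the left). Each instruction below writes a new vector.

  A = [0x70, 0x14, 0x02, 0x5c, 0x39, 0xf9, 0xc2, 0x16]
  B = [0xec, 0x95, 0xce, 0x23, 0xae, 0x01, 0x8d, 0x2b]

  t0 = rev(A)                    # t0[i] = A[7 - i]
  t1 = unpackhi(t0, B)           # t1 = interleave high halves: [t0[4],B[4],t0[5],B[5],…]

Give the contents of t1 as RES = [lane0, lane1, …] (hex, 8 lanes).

RES = [0x5c, 0xae, 0x02, 0x01, 0x14, 0x8d, 0x70, 0x2b]

  t0: 16 c2 f9 39 5c 02 14 70
  t1: 5c ae 02 01 14 8d 70 2b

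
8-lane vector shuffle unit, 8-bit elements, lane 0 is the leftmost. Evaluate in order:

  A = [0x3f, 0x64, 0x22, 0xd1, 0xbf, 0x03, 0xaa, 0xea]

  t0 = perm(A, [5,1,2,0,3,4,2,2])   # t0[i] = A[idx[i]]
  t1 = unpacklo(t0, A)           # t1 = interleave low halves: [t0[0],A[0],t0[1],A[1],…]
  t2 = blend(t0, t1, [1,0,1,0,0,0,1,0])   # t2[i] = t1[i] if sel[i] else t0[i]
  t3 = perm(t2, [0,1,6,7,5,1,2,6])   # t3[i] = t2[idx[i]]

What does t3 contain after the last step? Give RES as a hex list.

  t0: 03 64 22 3f d1 bf 22 22
  t1: 03 3f 64 64 22 22 3f d1
  t2: 03 64 64 3f d1 bf 3f 22
  t3: 03 64 3f 22 bf 64 64 3f

RES = [ 0x03  0x64  0x3f  0x22  0xbf  0x64  0x64  0x3f ]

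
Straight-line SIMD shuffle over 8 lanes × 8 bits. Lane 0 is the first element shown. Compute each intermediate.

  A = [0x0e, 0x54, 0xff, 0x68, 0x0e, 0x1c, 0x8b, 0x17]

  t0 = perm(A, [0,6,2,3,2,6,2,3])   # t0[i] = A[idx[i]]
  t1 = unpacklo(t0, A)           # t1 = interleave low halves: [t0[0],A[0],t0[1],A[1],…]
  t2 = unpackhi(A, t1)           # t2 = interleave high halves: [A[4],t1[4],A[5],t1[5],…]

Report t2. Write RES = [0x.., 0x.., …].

RES = [ 0x0e  0xff  0x1c  0xff  0x8b  0x68  0x17  0x68 ]

→ t0 |0e|8b|ff|68|ff|8b|ff|68|
→ t1 |0e|0e|8b|54|ff|ff|68|68|
→ t2 |0e|ff|1c|ff|8b|68|17|68|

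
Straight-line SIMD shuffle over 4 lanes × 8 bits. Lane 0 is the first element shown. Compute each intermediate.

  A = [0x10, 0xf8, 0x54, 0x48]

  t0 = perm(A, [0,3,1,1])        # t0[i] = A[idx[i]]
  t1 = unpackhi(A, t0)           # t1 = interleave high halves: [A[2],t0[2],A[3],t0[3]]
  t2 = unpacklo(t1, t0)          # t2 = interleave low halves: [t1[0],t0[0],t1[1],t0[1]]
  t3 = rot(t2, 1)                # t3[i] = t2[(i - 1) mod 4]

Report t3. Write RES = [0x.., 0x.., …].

t0 = [0x10, 0x48, 0xf8, 0xf8]
t1 = [0x54, 0xf8, 0x48, 0xf8]
t2 = [0x54, 0x10, 0xf8, 0x48]
t3 = [0x48, 0x54, 0x10, 0xf8]

RES = [ 0x48  0x54  0x10  0xf8 ]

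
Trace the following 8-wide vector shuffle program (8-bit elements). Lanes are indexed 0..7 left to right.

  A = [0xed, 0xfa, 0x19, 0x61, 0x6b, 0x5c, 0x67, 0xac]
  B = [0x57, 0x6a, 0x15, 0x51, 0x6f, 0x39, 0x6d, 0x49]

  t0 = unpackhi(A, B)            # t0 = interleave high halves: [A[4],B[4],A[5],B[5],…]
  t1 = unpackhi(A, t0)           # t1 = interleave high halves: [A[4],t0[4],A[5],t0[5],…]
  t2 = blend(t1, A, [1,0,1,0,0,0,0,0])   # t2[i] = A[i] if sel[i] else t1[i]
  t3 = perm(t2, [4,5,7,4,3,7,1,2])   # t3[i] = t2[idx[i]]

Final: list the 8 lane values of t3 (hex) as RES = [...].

RES = [ 0x67  0xac  0x49  0x67  0x6d  0x49  0x67  0x19 ]

t0 = [0x6b, 0x6f, 0x5c, 0x39, 0x67, 0x6d, 0xac, 0x49]
t1 = [0x6b, 0x67, 0x5c, 0x6d, 0x67, 0xac, 0xac, 0x49]
t2 = [0xed, 0x67, 0x19, 0x6d, 0x67, 0xac, 0xac, 0x49]
t3 = [0x67, 0xac, 0x49, 0x67, 0x6d, 0x49, 0x67, 0x19]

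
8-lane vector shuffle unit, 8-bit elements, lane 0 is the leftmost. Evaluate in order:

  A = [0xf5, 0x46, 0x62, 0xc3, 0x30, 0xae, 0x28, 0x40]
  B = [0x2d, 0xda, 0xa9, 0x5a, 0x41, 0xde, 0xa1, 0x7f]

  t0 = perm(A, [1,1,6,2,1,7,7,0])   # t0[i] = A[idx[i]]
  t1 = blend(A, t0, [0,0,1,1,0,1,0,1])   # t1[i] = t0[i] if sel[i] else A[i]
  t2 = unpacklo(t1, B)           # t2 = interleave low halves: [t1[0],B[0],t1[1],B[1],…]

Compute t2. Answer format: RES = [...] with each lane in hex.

→ t0 |46|46|28|62|46|40|40|f5|
→ t1 |f5|46|28|62|30|40|28|f5|
→ t2 |f5|2d|46|da|28|a9|62|5a|

RES = [ 0xf5  0x2d  0x46  0xda  0x28  0xa9  0x62  0x5a ]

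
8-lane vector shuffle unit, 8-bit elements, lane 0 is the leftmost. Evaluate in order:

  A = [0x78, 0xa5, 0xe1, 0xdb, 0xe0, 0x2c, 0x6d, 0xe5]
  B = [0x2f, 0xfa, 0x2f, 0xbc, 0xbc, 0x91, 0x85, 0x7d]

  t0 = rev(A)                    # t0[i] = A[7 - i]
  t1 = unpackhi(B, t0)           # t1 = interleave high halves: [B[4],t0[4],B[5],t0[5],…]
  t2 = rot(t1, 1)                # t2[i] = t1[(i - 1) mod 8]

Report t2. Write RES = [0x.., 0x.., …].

RES = [ 0x78  0xbc  0xdb  0x91  0xe1  0x85  0xa5  0x7d ]

t0 = [0xe5, 0x6d, 0x2c, 0xe0, 0xdb, 0xe1, 0xa5, 0x78]
t1 = [0xbc, 0xdb, 0x91, 0xe1, 0x85, 0xa5, 0x7d, 0x78]
t2 = [0x78, 0xbc, 0xdb, 0x91, 0xe1, 0x85, 0xa5, 0x7d]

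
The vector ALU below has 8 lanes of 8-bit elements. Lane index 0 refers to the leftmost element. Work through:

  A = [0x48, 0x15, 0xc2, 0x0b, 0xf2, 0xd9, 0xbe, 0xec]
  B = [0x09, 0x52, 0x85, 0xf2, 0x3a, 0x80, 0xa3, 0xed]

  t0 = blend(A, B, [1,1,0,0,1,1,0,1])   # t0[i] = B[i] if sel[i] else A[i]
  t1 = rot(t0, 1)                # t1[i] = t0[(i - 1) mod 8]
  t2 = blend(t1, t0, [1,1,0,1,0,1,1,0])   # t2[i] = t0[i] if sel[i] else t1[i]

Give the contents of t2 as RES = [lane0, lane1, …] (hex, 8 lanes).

RES = [ 0x09  0x52  0x52  0x0b  0x0b  0x80  0xbe  0xbe ]

  t0: 09 52 c2 0b 3a 80 be ed
  t1: ed 09 52 c2 0b 3a 80 be
  t2: 09 52 52 0b 0b 80 be be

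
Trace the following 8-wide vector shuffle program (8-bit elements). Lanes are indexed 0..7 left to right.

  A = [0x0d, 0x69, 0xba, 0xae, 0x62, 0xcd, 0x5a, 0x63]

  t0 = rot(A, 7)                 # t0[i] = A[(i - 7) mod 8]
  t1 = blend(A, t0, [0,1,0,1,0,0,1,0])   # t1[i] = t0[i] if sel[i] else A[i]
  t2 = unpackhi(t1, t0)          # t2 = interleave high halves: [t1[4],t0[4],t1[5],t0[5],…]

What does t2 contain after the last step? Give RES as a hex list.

→ t0 |69|ba|ae|62|cd|5a|63|0d|
→ t1 |0d|ba|ba|62|62|cd|63|63|
→ t2 |62|cd|cd|5a|63|63|63|0d|

RES = [0x62, 0xcd, 0xcd, 0x5a, 0x63, 0x63, 0x63, 0x0d]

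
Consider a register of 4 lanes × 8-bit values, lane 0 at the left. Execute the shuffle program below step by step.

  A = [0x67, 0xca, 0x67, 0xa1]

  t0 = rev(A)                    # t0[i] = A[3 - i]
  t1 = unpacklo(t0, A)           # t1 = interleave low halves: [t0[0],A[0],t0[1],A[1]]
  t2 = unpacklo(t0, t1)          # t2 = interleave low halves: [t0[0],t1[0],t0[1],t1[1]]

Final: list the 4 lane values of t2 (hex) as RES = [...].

RES = [0xa1, 0xa1, 0x67, 0x67]

→ t0 |a1|67|ca|67|
→ t1 |a1|67|67|ca|
→ t2 |a1|a1|67|67|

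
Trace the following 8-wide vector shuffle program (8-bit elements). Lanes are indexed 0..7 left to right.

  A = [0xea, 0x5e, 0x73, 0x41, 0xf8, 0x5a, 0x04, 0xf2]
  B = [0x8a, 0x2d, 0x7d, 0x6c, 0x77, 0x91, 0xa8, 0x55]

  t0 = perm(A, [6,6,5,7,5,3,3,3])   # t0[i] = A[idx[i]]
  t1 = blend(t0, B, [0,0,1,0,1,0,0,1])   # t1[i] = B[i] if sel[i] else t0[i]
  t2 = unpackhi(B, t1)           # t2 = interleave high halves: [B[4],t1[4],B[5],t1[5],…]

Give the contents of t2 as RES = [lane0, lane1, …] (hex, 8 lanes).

RES = [ 0x77  0x77  0x91  0x41  0xa8  0x41  0x55  0x55 ]

  t0: 04 04 5a f2 5a 41 41 41
  t1: 04 04 7d f2 77 41 41 55
  t2: 77 77 91 41 a8 41 55 55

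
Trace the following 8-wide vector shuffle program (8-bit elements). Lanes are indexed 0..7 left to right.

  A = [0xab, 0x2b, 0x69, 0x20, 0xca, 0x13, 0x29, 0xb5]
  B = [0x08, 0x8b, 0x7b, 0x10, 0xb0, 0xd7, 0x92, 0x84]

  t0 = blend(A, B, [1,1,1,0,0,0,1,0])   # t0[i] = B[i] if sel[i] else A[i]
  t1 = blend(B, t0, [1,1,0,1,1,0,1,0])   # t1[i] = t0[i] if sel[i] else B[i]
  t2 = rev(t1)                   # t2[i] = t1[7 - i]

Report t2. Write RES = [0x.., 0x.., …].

t0 = [0x08, 0x8b, 0x7b, 0x20, 0xca, 0x13, 0x92, 0xb5]
t1 = [0x08, 0x8b, 0x7b, 0x20, 0xca, 0xd7, 0x92, 0x84]
t2 = [0x84, 0x92, 0xd7, 0xca, 0x20, 0x7b, 0x8b, 0x08]

RES = [ 0x84  0x92  0xd7  0xca  0x20  0x7b  0x8b  0x08 ]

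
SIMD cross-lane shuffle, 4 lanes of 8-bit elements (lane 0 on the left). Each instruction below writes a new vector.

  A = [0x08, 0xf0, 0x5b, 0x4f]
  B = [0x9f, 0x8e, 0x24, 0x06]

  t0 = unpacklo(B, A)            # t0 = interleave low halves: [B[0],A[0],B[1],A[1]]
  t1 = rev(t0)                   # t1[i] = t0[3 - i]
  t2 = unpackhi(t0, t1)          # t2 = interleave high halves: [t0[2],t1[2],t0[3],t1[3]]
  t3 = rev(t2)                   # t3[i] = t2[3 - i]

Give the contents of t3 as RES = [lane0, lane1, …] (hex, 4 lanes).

  t0: 9f 08 8e f0
  t1: f0 8e 08 9f
  t2: 8e 08 f0 9f
  t3: 9f f0 08 8e

RES = [0x9f, 0xf0, 0x08, 0x8e]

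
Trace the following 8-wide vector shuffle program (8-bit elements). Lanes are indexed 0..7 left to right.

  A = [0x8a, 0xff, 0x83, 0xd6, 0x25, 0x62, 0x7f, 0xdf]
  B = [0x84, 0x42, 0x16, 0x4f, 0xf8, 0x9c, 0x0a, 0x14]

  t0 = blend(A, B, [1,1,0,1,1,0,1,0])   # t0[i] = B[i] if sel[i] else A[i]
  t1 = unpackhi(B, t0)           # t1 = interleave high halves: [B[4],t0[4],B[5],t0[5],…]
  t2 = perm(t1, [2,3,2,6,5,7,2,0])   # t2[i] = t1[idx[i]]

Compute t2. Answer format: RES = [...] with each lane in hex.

t0 = [0x84, 0x42, 0x83, 0x4f, 0xf8, 0x62, 0x0a, 0xdf]
t1 = [0xf8, 0xf8, 0x9c, 0x62, 0x0a, 0x0a, 0x14, 0xdf]
t2 = [0x9c, 0x62, 0x9c, 0x14, 0x0a, 0xdf, 0x9c, 0xf8]

RES = [ 0x9c  0x62  0x9c  0x14  0x0a  0xdf  0x9c  0xf8 ]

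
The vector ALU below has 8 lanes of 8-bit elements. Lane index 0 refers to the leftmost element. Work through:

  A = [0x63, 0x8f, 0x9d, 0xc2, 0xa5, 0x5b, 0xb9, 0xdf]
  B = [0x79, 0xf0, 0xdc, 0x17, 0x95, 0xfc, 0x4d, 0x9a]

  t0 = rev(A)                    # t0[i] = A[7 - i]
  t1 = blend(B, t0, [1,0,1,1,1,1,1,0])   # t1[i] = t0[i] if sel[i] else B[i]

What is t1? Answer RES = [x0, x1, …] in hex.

t0 = [0xdf, 0xb9, 0x5b, 0xa5, 0xc2, 0x9d, 0x8f, 0x63]
t1 = [0xdf, 0xf0, 0x5b, 0xa5, 0xc2, 0x9d, 0x8f, 0x9a]

RES = [ 0xdf  0xf0  0x5b  0xa5  0xc2  0x9d  0x8f  0x9a ]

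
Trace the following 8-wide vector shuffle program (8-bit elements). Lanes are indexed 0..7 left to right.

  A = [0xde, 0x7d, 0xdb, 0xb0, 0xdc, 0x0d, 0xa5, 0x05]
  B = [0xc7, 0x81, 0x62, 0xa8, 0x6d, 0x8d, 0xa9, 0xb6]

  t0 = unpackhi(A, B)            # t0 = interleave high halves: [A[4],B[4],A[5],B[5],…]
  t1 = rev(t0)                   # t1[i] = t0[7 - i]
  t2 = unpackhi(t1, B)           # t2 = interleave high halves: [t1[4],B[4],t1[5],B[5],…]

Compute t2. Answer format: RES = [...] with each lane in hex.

→ t0 |dc|6d|0d|8d|a5|a9|05|b6|
→ t1 |b6|05|a9|a5|8d|0d|6d|dc|
→ t2 |8d|6d|0d|8d|6d|a9|dc|b6|

RES = [0x8d, 0x6d, 0x0d, 0x8d, 0x6d, 0xa9, 0xdc, 0xb6]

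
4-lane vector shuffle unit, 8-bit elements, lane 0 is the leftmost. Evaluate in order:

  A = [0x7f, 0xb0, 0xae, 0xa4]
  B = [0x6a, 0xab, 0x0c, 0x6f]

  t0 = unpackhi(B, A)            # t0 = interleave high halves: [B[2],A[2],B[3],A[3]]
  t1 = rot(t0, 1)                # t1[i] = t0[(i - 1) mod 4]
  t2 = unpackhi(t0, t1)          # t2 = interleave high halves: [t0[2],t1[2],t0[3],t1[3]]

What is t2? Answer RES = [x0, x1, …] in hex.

RES = [0x6f, 0xae, 0xa4, 0x6f]

→ t0 |0c|ae|6f|a4|
→ t1 |a4|0c|ae|6f|
→ t2 |6f|ae|a4|6f|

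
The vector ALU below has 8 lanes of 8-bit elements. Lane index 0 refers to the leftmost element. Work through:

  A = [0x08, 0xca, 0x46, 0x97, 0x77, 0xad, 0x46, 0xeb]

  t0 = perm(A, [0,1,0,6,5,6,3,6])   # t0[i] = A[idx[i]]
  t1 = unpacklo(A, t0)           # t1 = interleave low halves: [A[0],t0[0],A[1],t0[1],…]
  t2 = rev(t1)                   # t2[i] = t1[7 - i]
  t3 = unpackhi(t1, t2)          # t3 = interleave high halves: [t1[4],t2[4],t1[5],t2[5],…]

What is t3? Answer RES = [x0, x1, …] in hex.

RES = [ 0x46  0xca  0x08  0xca  0x97  0x08  0x46  0x08 ]

t0 = [0x08, 0xca, 0x08, 0x46, 0xad, 0x46, 0x97, 0x46]
t1 = [0x08, 0x08, 0xca, 0xca, 0x46, 0x08, 0x97, 0x46]
t2 = [0x46, 0x97, 0x08, 0x46, 0xca, 0xca, 0x08, 0x08]
t3 = [0x46, 0xca, 0x08, 0xca, 0x97, 0x08, 0x46, 0x08]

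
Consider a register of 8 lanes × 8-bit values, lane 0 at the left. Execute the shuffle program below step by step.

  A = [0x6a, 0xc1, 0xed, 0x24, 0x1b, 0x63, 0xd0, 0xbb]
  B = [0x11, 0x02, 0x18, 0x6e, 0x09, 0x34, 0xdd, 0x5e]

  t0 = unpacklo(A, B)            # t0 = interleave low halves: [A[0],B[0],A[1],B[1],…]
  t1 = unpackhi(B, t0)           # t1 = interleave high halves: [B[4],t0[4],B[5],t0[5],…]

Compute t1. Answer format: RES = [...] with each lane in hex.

RES = [0x09, 0xed, 0x34, 0x18, 0xdd, 0x24, 0x5e, 0x6e]

  t0: 6a 11 c1 02 ed 18 24 6e
  t1: 09 ed 34 18 dd 24 5e 6e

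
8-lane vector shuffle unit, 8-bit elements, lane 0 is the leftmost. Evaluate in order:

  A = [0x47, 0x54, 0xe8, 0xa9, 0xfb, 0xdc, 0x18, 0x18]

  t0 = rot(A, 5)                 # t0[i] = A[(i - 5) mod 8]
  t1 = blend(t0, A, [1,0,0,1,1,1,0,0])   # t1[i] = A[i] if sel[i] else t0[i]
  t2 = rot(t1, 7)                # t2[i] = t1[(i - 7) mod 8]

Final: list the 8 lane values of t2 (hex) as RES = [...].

t0 = [0xa9, 0xfb, 0xdc, 0x18, 0x18, 0x47, 0x54, 0xe8]
t1 = [0x47, 0xfb, 0xdc, 0xa9, 0xfb, 0xdc, 0x54, 0xe8]
t2 = [0xfb, 0xdc, 0xa9, 0xfb, 0xdc, 0x54, 0xe8, 0x47]

RES = [ 0xfb  0xdc  0xa9  0xfb  0xdc  0x54  0xe8  0x47 ]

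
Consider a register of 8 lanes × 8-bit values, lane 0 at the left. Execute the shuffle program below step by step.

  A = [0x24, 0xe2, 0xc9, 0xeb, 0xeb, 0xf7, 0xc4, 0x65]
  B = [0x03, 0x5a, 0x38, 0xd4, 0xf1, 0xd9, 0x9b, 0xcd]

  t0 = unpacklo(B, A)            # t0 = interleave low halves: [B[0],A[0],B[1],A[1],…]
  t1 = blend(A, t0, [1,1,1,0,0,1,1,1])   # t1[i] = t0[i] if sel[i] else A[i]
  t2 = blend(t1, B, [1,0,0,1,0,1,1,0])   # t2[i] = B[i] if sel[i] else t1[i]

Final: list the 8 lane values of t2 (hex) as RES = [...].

RES = [0x03, 0x24, 0x5a, 0xd4, 0xeb, 0xd9, 0x9b, 0xeb]

  t0: 03 24 5a e2 38 c9 d4 eb
  t1: 03 24 5a eb eb c9 d4 eb
  t2: 03 24 5a d4 eb d9 9b eb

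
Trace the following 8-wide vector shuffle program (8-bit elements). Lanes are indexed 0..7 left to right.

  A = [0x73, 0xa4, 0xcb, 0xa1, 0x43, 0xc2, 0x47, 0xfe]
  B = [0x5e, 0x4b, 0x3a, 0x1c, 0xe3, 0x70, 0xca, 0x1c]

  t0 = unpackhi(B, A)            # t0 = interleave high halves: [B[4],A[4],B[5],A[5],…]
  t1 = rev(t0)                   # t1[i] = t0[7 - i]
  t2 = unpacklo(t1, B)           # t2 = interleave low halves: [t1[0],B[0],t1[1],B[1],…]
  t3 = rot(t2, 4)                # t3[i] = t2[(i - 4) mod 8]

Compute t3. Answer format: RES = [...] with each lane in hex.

→ t0 |e3|43|70|c2|ca|47|1c|fe|
→ t1 |fe|1c|47|ca|c2|70|43|e3|
→ t2 |fe|5e|1c|4b|47|3a|ca|1c|
→ t3 |47|3a|ca|1c|fe|5e|1c|4b|

RES = [ 0x47  0x3a  0xca  0x1c  0xfe  0x5e  0x1c  0x4b ]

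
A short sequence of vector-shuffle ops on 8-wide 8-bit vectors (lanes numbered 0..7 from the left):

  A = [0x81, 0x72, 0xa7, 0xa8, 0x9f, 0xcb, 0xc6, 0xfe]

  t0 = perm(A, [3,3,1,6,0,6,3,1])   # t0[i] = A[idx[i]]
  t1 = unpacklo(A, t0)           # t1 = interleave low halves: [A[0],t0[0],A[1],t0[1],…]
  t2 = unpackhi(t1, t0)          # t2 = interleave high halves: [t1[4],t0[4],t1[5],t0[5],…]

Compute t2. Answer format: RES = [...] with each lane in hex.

→ t0 |a8|a8|72|c6|81|c6|a8|72|
→ t1 |81|a8|72|a8|a7|72|a8|c6|
→ t2 |a7|81|72|c6|a8|a8|c6|72|

RES = [ 0xa7  0x81  0x72  0xc6  0xa8  0xa8  0xc6  0x72 ]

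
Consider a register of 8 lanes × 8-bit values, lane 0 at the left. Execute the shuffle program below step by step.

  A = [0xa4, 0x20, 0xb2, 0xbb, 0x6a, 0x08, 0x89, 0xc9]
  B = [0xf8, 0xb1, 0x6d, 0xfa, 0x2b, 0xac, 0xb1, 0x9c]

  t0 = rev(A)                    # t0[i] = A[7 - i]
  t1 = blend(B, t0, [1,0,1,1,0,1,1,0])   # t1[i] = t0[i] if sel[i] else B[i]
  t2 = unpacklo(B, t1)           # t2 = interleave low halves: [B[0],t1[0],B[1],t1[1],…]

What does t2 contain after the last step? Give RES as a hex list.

→ t0 |c9|89|08|6a|bb|b2|20|a4|
→ t1 |c9|b1|08|6a|2b|b2|20|9c|
→ t2 |f8|c9|b1|b1|6d|08|fa|6a|

RES = [0xf8, 0xc9, 0xb1, 0xb1, 0x6d, 0x08, 0xfa, 0x6a]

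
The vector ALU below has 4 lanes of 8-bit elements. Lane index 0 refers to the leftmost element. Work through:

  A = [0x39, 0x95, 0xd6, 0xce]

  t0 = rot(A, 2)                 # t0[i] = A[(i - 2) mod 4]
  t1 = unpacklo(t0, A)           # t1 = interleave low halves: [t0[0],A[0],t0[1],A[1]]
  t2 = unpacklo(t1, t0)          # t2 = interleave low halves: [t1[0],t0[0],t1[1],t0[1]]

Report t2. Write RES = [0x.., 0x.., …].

RES = [0xd6, 0xd6, 0x39, 0xce]

t0 = [0xd6, 0xce, 0x39, 0x95]
t1 = [0xd6, 0x39, 0xce, 0x95]
t2 = [0xd6, 0xd6, 0x39, 0xce]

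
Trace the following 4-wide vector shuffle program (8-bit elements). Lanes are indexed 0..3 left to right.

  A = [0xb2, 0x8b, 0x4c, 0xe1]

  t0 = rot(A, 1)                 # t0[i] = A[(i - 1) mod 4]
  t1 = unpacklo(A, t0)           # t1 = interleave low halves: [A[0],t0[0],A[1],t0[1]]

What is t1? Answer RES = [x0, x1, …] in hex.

RES = [0xb2, 0xe1, 0x8b, 0xb2]

  t0: e1 b2 8b 4c
  t1: b2 e1 8b b2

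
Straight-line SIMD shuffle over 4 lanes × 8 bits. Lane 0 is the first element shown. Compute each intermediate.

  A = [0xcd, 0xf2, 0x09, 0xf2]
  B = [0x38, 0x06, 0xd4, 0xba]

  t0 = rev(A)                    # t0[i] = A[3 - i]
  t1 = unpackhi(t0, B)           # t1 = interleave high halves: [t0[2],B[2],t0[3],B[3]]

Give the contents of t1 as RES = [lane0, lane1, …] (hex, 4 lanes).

t0 = [0xf2, 0x09, 0xf2, 0xcd]
t1 = [0xf2, 0xd4, 0xcd, 0xba]

RES = [ 0xf2  0xd4  0xcd  0xba ]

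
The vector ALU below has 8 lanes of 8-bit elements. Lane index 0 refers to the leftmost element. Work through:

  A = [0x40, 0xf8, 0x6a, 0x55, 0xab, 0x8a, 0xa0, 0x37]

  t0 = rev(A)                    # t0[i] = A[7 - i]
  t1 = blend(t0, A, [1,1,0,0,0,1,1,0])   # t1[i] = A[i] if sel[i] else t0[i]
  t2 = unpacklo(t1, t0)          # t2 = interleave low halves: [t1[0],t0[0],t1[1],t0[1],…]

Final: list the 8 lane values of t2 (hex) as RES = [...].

→ t0 |37|a0|8a|ab|55|6a|f8|40|
→ t1 |40|f8|8a|ab|55|8a|a0|40|
→ t2 |40|37|f8|a0|8a|8a|ab|ab|

RES = [0x40, 0x37, 0xf8, 0xa0, 0x8a, 0x8a, 0xab, 0xab]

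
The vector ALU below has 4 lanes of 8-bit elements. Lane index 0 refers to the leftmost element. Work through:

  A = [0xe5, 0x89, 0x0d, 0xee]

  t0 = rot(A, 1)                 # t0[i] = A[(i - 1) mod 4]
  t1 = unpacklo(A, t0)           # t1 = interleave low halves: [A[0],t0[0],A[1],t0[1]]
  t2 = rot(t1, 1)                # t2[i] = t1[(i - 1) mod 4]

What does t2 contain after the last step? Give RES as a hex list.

RES = [ 0xe5  0xe5  0xee  0x89 ]

→ t0 |ee|e5|89|0d|
→ t1 |e5|ee|89|e5|
→ t2 |e5|e5|ee|89|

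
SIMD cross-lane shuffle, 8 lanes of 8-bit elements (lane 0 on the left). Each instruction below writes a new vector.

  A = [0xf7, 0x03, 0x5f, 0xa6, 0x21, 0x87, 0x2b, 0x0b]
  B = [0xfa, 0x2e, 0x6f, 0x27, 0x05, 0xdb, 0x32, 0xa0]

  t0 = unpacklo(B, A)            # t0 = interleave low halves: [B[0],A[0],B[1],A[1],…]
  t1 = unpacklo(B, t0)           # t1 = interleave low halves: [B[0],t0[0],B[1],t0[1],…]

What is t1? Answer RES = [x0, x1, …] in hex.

RES = [0xfa, 0xfa, 0x2e, 0xf7, 0x6f, 0x2e, 0x27, 0x03]

  t0: fa f7 2e 03 6f 5f 27 a6
  t1: fa fa 2e f7 6f 2e 27 03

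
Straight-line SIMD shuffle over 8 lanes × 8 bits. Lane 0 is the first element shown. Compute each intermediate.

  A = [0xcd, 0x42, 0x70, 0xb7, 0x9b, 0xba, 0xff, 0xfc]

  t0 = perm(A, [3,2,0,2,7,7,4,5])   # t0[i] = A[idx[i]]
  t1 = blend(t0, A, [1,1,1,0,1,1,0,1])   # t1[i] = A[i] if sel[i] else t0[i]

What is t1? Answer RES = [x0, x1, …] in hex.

t0 = [0xb7, 0x70, 0xcd, 0x70, 0xfc, 0xfc, 0x9b, 0xba]
t1 = [0xcd, 0x42, 0x70, 0x70, 0x9b, 0xba, 0x9b, 0xfc]

RES = [ 0xcd  0x42  0x70  0x70  0x9b  0xba  0x9b  0xfc ]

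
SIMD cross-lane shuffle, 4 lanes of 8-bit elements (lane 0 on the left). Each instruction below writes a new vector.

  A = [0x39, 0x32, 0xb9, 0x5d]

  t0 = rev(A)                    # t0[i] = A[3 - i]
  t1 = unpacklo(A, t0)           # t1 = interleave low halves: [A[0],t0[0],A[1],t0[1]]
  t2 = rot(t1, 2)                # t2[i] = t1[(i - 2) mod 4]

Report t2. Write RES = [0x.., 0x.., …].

RES = [ 0x32  0xb9  0x39  0x5d ]

  t0: 5d b9 32 39
  t1: 39 5d 32 b9
  t2: 32 b9 39 5d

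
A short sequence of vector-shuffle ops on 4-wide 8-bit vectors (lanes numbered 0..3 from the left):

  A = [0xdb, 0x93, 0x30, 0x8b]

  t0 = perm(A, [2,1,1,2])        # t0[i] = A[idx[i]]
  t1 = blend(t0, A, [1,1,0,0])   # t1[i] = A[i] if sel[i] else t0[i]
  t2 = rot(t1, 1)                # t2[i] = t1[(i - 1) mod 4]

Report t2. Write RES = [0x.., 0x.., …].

t0 = [0x30, 0x93, 0x93, 0x30]
t1 = [0xdb, 0x93, 0x93, 0x30]
t2 = [0x30, 0xdb, 0x93, 0x93]

RES = [ 0x30  0xdb  0x93  0x93 ]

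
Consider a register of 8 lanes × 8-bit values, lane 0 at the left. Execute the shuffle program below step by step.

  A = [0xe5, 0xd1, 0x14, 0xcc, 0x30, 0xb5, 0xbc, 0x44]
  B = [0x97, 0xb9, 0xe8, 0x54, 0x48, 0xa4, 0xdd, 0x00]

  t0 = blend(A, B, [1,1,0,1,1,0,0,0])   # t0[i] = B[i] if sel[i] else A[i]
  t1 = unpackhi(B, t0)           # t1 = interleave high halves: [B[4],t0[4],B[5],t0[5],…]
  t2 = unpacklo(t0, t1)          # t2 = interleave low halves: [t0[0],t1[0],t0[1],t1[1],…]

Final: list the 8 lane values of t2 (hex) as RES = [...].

→ t0 |97|b9|14|54|48|b5|bc|44|
→ t1 |48|48|a4|b5|dd|bc|00|44|
→ t2 |97|48|b9|48|14|a4|54|b5|

RES = [ 0x97  0x48  0xb9  0x48  0x14  0xa4  0x54  0xb5 ]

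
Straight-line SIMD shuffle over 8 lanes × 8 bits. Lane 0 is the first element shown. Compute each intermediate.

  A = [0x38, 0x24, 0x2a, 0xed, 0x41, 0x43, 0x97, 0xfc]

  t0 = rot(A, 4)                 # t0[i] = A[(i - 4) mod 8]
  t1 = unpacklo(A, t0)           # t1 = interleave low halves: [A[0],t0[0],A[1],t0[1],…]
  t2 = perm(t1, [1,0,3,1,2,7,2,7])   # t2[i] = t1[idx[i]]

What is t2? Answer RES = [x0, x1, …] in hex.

RES = [0x41, 0x38, 0x43, 0x41, 0x24, 0xfc, 0x24, 0xfc]

→ t0 |41|43|97|fc|38|24|2a|ed|
→ t1 |38|41|24|43|2a|97|ed|fc|
→ t2 |41|38|43|41|24|fc|24|fc|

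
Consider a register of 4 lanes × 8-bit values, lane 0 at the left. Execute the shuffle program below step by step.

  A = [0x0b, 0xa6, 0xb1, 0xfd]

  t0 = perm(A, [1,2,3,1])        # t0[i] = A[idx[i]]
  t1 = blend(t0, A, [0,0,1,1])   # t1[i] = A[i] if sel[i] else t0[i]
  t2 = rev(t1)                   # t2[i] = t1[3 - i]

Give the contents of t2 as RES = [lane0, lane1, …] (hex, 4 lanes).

RES = [0xfd, 0xb1, 0xb1, 0xa6]

→ t0 |a6|b1|fd|a6|
→ t1 |a6|b1|b1|fd|
→ t2 |fd|b1|b1|a6|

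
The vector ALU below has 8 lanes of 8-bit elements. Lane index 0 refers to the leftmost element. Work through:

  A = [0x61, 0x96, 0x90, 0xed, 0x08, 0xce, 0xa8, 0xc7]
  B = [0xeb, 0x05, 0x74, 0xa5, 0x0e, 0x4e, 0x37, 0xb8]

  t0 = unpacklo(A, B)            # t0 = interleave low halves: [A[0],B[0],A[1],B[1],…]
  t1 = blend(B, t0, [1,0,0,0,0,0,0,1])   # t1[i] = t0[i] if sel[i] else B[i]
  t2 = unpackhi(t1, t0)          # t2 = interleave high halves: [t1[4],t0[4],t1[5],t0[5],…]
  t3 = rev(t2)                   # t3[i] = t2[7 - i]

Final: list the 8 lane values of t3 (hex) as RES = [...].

RES = [ 0xa5  0xa5  0xed  0x37  0x74  0x4e  0x90  0x0e ]

  t0: 61 eb 96 05 90 74 ed a5
  t1: 61 05 74 a5 0e 4e 37 a5
  t2: 0e 90 4e 74 37 ed a5 a5
  t3: a5 a5 ed 37 74 4e 90 0e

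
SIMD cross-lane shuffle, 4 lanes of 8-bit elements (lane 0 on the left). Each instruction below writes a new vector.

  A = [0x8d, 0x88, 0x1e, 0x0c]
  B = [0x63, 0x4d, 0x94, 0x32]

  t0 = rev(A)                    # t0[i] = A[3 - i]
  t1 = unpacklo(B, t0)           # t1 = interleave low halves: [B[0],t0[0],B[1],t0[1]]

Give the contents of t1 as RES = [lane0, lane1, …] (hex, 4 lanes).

RES = [0x63, 0x0c, 0x4d, 0x1e]

t0 = [0x0c, 0x1e, 0x88, 0x8d]
t1 = [0x63, 0x0c, 0x4d, 0x1e]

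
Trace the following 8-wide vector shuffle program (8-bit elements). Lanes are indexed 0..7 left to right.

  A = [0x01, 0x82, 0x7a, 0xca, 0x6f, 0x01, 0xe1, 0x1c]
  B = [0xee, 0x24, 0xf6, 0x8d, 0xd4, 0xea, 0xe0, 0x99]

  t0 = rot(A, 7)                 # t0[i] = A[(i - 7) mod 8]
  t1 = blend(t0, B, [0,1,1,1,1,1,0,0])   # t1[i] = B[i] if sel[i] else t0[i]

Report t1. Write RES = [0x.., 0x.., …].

  t0: 82 7a ca 6f 01 e1 1c 01
  t1: 82 24 f6 8d d4 ea 1c 01

RES = [0x82, 0x24, 0xf6, 0x8d, 0xd4, 0xea, 0x1c, 0x01]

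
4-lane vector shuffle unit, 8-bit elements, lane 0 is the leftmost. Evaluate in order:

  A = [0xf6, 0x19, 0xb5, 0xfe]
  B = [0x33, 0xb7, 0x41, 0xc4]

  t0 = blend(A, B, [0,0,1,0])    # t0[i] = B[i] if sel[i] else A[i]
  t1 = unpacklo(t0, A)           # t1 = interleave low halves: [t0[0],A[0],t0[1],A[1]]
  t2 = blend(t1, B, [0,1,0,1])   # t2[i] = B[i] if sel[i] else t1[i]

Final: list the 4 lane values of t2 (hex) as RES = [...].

RES = [0xf6, 0xb7, 0x19, 0xc4]

→ t0 |f6|19|41|fe|
→ t1 |f6|f6|19|19|
→ t2 |f6|b7|19|c4|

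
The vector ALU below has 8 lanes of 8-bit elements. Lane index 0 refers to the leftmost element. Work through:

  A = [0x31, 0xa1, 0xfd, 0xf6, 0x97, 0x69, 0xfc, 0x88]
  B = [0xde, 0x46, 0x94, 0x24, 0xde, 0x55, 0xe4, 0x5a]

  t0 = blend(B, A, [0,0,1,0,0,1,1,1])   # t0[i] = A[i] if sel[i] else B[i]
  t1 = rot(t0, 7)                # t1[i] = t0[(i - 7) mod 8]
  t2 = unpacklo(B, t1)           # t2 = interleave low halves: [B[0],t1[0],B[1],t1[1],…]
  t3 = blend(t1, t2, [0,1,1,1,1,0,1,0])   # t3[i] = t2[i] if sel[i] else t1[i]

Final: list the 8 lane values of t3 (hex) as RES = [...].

RES = [ 0x46  0x46  0x46  0xfd  0x94  0xfc  0x24  0xde ]

→ t0 |de|46|fd|24|de|69|fc|88|
→ t1 |46|fd|24|de|69|fc|88|de|
→ t2 |de|46|46|fd|94|24|24|de|
→ t3 |46|46|46|fd|94|fc|24|de|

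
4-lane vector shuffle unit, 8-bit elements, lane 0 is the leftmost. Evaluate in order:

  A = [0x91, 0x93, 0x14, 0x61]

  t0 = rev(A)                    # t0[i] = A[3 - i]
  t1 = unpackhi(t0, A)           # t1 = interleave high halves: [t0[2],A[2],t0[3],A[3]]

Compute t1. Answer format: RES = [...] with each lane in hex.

RES = [ 0x93  0x14  0x91  0x61 ]

→ t0 |61|14|93|91|
→ t1 |93|14|91|61|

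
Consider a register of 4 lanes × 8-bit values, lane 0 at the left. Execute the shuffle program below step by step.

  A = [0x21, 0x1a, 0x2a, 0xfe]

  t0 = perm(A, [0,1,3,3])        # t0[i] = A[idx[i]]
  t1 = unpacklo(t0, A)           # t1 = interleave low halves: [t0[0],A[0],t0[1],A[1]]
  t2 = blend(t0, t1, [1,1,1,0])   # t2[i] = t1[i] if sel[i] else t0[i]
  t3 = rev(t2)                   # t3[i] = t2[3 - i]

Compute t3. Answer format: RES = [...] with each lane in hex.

→ t0 |21|1a|fe|fe|
→ t1 |21|21|1a|1a|
→ t2 |21|21|1a|fe|
→ t3 |fe|1a|21|21|

RES = [0xfe, 0x1a, 0x21, 0x21]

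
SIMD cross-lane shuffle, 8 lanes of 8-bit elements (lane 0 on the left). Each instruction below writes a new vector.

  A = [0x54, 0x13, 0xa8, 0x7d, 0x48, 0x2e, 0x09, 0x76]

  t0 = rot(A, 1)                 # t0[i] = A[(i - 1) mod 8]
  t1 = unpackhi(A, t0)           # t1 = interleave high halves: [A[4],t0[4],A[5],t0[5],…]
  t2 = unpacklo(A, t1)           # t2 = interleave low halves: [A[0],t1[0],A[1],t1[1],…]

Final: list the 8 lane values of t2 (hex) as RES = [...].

RES = [0x54, 0x48, 0x13, 0x7d, 0xa8, 0x2e, 0x7d, 0x48]

t0 = [0x76, 0x54, 0x13, 0xa8, 0x7d, 0x48, 0x2e, 0x09]
t1 = [0x48, 0x7d, 0x2e, 0x48, 0x09, 0x2e, 0x76, 0x09]
t2 = [0x54, 0x48, 0x13, 0x7d, 0xa8, 0x2e, 0x7d, 0x48]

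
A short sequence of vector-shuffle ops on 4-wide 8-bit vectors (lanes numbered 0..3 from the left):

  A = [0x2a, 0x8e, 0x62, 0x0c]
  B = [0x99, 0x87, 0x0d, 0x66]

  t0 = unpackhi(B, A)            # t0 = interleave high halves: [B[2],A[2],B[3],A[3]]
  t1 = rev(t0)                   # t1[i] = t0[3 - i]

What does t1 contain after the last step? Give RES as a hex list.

→ t0 |0d|62|66|0c|
→ t1 |0c|66|62|0d|

RES = [0x0c, 0x66, 0x62, 0x0d]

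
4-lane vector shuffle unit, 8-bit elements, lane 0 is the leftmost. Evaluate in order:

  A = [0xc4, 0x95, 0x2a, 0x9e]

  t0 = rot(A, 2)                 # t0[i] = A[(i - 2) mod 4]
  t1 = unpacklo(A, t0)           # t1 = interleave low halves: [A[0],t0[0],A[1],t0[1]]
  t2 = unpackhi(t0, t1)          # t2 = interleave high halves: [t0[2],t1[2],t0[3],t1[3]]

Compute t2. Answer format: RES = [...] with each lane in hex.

RES = [ 0xc4  0x95  0x95  0x9e ]

  t0: 2a 9e c4 95
  t1: c4 2a 95 9e
  t2: c4 95 95 9e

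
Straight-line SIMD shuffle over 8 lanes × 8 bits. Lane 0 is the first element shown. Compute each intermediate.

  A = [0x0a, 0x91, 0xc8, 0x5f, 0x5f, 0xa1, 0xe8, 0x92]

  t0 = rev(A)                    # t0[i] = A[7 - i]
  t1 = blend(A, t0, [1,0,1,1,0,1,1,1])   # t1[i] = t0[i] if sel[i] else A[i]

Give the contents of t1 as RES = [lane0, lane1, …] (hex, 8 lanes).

RES = [0x92, 0x91, 0xa1, 0x5f, 0x5f, 0xc8, 0x91, 0x0a]

  t0: 92 e8 a1 5f 5f c8 91 0a
  t1: 92 91 a1 5f 5f c8 91 0a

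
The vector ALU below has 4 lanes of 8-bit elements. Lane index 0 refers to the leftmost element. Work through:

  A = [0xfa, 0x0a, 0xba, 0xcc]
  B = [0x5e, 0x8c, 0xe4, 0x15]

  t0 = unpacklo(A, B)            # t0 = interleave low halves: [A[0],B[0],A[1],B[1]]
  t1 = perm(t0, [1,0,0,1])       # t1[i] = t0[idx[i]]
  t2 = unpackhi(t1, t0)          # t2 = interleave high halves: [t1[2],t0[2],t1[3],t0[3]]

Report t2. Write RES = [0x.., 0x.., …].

t0 = [0xfa, 0x5e, 0x0a, 0x8c]
t1 = [0x5e, 0xfa, 0xfa, 0x5e]
t2 = [0xfa, 0x0a, 0x5e, 0x8c]

RES = [ 0xfa  0x0a  0x5e  0x8c ]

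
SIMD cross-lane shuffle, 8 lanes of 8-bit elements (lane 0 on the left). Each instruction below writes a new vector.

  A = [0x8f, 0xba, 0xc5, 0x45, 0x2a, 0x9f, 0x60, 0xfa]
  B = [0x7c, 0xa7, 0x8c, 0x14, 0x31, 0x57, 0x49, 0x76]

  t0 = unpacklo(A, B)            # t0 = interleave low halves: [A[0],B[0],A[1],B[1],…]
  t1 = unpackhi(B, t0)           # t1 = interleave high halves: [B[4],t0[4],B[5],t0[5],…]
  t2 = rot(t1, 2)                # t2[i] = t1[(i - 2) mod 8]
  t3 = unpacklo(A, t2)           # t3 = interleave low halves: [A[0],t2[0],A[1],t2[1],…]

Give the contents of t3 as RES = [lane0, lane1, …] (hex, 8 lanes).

RES = [0x8f, 0x76, 0xba, 0x14, 0xc5, 0x31, 0x45, 0xc5]

→ t0 |8f|7c|ba|a7|c5|8c|45|14|
→ t1 |31|c5|57|8c|49|45|76|14|
→ t2 |76|14|31|c5|57|8c|49|45|
→ t3 |8f|76|ba|14|c5|31|45|c5|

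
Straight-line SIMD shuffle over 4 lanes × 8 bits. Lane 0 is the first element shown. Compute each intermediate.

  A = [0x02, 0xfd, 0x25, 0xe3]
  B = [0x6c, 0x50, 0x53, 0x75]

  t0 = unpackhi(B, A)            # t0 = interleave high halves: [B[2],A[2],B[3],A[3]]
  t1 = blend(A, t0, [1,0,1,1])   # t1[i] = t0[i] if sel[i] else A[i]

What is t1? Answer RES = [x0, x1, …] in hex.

RES = [0x53, 0xfd, 0x75, 0xe3]

  t0: 53 25 75 e3
  t1: 53 fd 75 e3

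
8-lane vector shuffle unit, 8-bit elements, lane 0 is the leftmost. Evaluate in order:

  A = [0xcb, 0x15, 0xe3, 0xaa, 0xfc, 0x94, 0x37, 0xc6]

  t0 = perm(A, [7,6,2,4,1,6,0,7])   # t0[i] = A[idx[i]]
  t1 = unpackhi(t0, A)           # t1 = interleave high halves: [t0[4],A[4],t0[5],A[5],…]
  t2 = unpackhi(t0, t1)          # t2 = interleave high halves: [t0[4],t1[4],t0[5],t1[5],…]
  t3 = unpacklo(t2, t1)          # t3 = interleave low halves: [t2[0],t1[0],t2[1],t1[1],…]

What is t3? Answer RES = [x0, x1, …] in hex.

t0 = [0xc6, 0x37, 0xe3, 0xfc, 0x15, 0x37, 0xcb, 0xc6]
t1 = [0x15, 0xfc, 0x37, 0x94, 0xcb, 0x37, 0xc6, 0xc6]
t2 = [0x15, 0xcb, 0x37, 0x37, 0xcb, 0xc6, 0xc6, 0xc6]
t3 = [0x15, 0x15, 0xcb, 0xfc, 0x37, 0x37, 0x37, 0x94]

RES = [ 0x15  0x15  0xcb  0xfc  0x37  0x37  0x37  0x94 ]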